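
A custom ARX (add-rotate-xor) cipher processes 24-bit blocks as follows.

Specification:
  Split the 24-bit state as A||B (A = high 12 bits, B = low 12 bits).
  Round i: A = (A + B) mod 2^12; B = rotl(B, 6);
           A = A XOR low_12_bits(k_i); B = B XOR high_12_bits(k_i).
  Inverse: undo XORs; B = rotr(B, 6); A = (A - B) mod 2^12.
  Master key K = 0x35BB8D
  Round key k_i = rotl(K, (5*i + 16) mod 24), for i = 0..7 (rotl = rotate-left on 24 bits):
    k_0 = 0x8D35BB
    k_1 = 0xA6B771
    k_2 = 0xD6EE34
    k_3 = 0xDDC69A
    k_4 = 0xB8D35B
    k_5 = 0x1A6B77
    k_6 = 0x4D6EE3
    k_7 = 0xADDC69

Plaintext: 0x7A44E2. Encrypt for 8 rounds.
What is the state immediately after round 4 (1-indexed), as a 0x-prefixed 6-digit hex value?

0x893C03

s_0 = plaintext = 0x7A44E2
s_1 = Round(s_0, k_0) = 0x93D040
s_2 = Round(s_1, k_1) = 0xE0CA6A
s_3 = Round(s_2, k_2) = 0x6427C7
s_4 = Round(s_3, k_3) = 0x893C03
s_5 = Round(s_4, k_4) = 0x7CDB7D
s_6 = Round(s_5, k_5) = 0x83DECB
s_7 = Round(s_6, k_6) = 0x9EB62D
s_8 = Round(s_7, k_7) = 0xC71185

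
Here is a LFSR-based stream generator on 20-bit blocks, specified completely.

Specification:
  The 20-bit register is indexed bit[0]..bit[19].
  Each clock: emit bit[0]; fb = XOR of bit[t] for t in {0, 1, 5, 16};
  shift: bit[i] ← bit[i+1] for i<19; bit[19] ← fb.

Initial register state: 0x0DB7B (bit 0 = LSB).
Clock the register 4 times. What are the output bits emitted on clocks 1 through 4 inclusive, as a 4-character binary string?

reg_0 = 0x0DB7B
clock 1: out=1, reg = 0x86DBD
clock 2: out=1, reg = 0x436DE
clock 3: out=0, reg = 0xA1B6F
clock 4: out=1, reg = 0xD0DB7

1101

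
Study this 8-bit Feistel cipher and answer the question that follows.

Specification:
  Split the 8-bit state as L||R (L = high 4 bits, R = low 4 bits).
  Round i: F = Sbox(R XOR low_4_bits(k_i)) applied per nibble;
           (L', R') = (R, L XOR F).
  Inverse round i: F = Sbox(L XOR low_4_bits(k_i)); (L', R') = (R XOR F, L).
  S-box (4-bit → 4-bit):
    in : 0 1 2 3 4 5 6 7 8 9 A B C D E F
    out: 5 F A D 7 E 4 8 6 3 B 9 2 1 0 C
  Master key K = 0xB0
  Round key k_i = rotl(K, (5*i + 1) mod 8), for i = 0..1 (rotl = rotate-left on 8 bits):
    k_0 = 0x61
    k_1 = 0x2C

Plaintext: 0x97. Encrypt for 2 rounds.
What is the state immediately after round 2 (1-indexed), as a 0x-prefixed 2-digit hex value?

s_0 = plaintext = 0x97
s_1 = Round(s_0, k_0) = 0x7D
s_2 = Round(s_1, k_1) = 0xD8

0xD8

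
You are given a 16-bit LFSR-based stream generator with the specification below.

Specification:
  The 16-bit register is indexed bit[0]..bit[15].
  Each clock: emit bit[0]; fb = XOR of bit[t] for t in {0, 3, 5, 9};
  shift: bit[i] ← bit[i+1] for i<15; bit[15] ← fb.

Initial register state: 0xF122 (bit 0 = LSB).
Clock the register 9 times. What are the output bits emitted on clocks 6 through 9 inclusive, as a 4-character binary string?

reg_0 = 0xF122
clock 1: out=0, reg = 0xF891
clock 2: out=1, reg = 0xFC48
clock 3: out=0, reg = 0xFE24
clock 4: out=0, reg = 0x7F12
clock 5: out=0, reg = 0xBF89
clock 6: out=1, reg = 0xDFC4
clock 7: out=0, reg = 0xEFE2
clock 8: out=0, reg = 0x77F1
clock 9: out=1, reg = 0xBBF8

1001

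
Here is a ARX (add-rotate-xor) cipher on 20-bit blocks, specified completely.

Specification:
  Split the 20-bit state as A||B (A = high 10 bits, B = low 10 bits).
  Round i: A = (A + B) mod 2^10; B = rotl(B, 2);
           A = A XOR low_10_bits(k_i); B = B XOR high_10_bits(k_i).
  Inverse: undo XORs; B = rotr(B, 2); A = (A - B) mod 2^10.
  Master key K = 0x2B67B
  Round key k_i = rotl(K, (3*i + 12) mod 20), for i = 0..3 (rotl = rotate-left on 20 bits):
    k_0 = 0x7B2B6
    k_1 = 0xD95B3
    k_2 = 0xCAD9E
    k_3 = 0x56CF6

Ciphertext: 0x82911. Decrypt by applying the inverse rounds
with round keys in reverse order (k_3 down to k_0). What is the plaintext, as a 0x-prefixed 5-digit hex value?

0x89299

s_0 = ciphertext = 0x82911
s_1 = InvRound(s_0, k_3) = 0x3AA12
s_2 = InvRound(s_1, k_2) = 0x0994E
s_3 = InvRound(s_2, k_1) = 0x82F8A
s_4 = InvRound(s_3, k_0) = 0x89299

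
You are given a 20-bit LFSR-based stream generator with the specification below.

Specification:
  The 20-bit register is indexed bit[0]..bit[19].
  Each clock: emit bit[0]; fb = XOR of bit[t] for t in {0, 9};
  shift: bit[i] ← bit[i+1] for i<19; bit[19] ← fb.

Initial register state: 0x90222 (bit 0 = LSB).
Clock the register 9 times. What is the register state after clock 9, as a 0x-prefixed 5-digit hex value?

reg_0 = 0x90222
clock 1: out=0, reg = 0xC8111
clock 2: out=1, reg = 0xE4088
clock 3: out=0, reg = 0x72044
clock 4: out=0, reg = 0x39022
clock 5: out=0, reg = 0x1C811
clock 6: out=1, reg = 0x8E408
clock 7: out=0, reg = 0x47204
clock 8: out=0, reg = 0xA3902
clock 9: out=0, reg = 0x51C81

0x51C81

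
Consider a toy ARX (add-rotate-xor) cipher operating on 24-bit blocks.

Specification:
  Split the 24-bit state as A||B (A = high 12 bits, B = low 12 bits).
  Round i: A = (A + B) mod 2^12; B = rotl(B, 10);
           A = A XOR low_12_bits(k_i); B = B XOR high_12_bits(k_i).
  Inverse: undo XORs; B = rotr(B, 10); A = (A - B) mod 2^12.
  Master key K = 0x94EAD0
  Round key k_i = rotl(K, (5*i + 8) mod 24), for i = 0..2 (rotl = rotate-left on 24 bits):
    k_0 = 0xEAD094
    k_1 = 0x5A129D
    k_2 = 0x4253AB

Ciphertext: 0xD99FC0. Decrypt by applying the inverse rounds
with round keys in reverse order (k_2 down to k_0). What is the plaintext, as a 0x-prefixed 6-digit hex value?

0x9EA9CD

s_0 = ciphertext = 0xD99FC0
s_1 = InvRound(s_0, k_2) = 0xE9CF96
s_2 = InvRound(s_1, k_1) = 0x3238DE
s_3 = InvRound(s_2, k_0) = 0x9EA9CD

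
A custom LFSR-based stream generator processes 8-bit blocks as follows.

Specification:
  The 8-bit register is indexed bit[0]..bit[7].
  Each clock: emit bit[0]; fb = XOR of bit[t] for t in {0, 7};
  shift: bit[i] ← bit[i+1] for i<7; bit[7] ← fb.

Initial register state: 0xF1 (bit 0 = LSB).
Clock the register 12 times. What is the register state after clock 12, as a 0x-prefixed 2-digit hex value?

reg_0 = 0xF1
clock 1: out=1, reg = 0x78
clock 2: out=0, reg = 0x3C
clock 3: out=0, reg = 0x1E
clock 4: out=0, reg = 0x0F
clock 5: out=1, reg = 0x87
clock 6: out=1, reg = 0x43
clock 7: out=1, reg = 0xA1
clock 8: out=1, reg = 0x50
clock 9: out=0, reg = 0x28
clock 10: out=0, reg = 0x14
clock 11: out=0, reg = 0x0A
clock 12: out=0, reg = 0x05

0x05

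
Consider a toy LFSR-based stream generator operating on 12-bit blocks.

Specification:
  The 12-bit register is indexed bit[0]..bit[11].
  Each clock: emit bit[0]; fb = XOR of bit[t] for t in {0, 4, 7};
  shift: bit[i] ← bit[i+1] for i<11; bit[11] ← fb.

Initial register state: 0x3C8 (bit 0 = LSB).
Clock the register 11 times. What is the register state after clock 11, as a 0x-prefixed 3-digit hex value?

0x526

reg_0 = 0x3C8
clock 1: out=0, reg = 0x9E4
clock 2: out=0, reg = 0xCF2
clock 3: out=0, reg = 0x679
clock 4: out=1, reg = 0x33C
clock 5: out=0, reg = 0x99E
clock 6: out=0, reg = 0x4CF
clock 7: out=1, reg = 0x267
clock 8: out=1, reg = 0x933
clock 9: out=1, reg = 0x499
clock 10: out=1, reg = 0xA4C
clock 11: out=0, reg = 0x526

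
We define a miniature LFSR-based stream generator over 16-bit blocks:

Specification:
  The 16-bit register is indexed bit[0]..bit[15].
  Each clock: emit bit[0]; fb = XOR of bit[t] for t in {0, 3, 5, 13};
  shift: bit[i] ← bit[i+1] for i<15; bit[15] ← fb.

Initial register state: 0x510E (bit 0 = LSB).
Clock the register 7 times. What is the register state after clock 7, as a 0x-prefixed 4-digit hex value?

reg_0 = 0x510E
clock 1: out=0, reg = 0xA887
clock 2: out=1, reg = 0x5443
clock 3: out=1, reg = 0xAA21
clock 4: out=1, reg = 0xD510
clock 5: out=0, reg = 0x6A88
clock 6: out=0, reg = 0x3544
clock 7: out=0, reg = 0x9AA2

0x9AA2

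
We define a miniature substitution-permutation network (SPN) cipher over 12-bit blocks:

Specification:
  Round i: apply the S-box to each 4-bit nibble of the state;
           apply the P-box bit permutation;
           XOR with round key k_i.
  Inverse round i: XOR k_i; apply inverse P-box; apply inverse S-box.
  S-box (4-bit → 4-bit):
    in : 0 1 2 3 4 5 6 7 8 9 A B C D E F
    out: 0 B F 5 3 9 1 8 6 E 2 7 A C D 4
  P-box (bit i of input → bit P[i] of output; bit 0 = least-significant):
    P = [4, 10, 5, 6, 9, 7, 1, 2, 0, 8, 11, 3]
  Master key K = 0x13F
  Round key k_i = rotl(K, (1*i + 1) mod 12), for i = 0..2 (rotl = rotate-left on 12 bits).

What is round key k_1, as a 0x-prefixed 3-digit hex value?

K = 0x13F
k_0 = rotl(K, (1*0+1) mod 12) = rotl(K, 1) = 0x27E
k_1 = rotl(K, (1*1+1) mod 12) = rotl(K, 2) = 0x4FC

0x4FC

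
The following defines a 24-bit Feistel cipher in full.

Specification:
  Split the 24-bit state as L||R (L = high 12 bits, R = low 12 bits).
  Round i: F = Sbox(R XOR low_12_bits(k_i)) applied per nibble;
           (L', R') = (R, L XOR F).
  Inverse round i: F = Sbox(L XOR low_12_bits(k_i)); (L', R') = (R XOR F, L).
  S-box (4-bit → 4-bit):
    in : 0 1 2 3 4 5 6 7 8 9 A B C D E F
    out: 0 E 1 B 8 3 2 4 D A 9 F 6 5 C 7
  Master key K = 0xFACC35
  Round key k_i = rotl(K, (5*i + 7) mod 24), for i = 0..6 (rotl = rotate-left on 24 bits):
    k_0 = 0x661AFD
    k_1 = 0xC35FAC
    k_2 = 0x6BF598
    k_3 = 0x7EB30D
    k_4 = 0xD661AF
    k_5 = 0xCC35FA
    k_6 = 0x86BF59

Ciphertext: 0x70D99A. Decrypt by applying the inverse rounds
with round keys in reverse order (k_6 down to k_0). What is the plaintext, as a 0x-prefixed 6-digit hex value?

0x0DC384

s_0 = ciphertext = 0x70D99A
s_1 = InvRound(s_0, k_6) = 0x4A270D
s_2 = InvRound(s_1, k_5) = 0x9304A2
s_3 = InvRound(s_2, k_4) = 0x905930
s_4 = InvRound(s_3, k_3) = 0x03D905
s_5 = InvRound(s_4, k_2) = 0xA9603D
s_6 = InvRound(s_5, k_1) = 0x384A96
s_7 = InvRound(s_6, k_0) = 0x0DC384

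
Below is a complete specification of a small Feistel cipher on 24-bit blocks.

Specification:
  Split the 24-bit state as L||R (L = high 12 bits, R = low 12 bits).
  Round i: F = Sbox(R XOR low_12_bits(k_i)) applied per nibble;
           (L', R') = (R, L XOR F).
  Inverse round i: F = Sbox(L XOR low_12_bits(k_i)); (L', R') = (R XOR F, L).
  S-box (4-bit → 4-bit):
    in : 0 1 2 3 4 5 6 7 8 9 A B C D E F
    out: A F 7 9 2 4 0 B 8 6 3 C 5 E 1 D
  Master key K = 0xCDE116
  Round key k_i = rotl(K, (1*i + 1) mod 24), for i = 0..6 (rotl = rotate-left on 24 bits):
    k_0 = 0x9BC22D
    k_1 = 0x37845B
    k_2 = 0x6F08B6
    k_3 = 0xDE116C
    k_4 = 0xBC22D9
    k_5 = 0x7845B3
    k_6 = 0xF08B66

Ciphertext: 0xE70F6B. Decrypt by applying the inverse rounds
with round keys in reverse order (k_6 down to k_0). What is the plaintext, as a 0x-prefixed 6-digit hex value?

0xDEE95D

s_0 = ciphertext = 0xE70F6B
s_1 = InvRound(s_0, k_6) = 0xB9BE70
s_2 = InvRound(s_1, k_5) = 0xF08B9B
s_3 = InvRound(s_2, k_4) = 0x574F08
s_4 = InvRound(s_3, k_3) = 0xDF0574
s_5 = InvRound(s_4, k_2) = 0x154DF0
s_6 = InvRound(s_5, k_1) = 0x95D154
s_7 = InvRound(s_6, k_0) = 0xDEE95D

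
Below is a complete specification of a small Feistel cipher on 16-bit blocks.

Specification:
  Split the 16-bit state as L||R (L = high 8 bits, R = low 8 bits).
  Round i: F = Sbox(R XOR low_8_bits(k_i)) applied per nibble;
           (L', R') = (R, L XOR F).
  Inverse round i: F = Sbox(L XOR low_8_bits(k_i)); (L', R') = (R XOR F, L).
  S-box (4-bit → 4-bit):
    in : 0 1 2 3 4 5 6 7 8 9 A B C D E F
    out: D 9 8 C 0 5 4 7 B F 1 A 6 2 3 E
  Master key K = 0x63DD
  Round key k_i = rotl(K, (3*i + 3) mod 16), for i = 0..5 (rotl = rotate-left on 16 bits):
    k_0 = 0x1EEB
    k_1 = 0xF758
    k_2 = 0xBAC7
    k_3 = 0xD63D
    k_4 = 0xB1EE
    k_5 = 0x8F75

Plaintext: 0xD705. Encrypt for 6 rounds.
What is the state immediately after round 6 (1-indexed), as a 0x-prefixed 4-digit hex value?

0x0C23

s_0 = plaintext = 0xD705
s_1 = Round(s_0, k_0) = 0x05E4
s_2 = Round(s_1, k_1) = 0xE4A3
s_3 = Round(s_2, k_2) = 0xA3A4
s_4 = Round(s_3, k_3) = 0xA45C
s_5 = Round(s_4, k_4) = 0x5C0C
s_6 = Round(s_5, k_5) = 0x0C23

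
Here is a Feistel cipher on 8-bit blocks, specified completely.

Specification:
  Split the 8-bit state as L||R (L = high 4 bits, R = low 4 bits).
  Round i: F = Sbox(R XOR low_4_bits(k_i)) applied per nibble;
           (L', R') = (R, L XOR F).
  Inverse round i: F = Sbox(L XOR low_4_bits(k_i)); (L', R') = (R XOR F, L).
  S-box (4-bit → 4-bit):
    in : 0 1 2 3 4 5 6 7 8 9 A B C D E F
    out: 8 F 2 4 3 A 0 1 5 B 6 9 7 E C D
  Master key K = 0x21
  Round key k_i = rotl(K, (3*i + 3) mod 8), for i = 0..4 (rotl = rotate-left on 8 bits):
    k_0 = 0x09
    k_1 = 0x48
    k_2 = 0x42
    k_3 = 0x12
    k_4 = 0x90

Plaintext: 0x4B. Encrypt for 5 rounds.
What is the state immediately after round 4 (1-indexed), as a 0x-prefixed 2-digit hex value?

s_0 = plaintext = 0x4B
s_1 = Round(s_0, k_0) = 0xB6
s_2 = Round(s_1, k_1) = 0x67
s_3 = Round(s_2, k_2) = 0x7C
s_4 = Round(s_3, k_3) = 0xCB
s_5 = Round(s_4, k_4) = 0xB5

0xCB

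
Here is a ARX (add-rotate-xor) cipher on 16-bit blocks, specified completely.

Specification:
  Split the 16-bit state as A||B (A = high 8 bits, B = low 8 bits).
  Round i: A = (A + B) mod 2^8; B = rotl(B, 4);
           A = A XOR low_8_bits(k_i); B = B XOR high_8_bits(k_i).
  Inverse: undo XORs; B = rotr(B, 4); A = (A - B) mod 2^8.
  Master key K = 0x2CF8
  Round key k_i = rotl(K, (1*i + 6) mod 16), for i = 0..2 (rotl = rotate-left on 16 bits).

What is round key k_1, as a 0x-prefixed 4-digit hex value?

0x7C16

K = 0x2CF8
k_0 = rotl(K, (1*0+6) mod 16) = rotl(K, 6) = 0x3E0B
k_1 = rotl(K, (1*1+6) mod 16) = rotl(K, 7) = 0x7C16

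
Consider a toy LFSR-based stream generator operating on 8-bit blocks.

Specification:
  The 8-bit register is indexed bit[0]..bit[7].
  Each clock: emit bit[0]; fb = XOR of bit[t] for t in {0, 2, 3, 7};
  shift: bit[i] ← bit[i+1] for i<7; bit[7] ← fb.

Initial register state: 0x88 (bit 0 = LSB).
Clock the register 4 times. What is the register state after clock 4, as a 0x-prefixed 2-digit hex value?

reg_0 = 0x88
clock 1: out=0, reg = 0x44
clock 2: out=0, reg = 0xA2
clock 3: out=0, reg = 0xD1
clock 4: out=1, reg = 0x68

0x68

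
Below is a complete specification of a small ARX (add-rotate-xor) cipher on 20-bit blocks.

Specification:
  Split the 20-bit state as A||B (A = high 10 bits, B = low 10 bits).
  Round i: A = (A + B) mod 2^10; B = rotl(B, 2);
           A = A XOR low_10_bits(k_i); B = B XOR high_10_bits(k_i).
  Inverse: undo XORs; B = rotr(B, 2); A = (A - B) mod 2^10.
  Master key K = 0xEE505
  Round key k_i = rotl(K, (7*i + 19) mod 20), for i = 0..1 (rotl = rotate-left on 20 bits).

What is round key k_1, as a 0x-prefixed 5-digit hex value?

0x9417B

K = 0xEE505
k_0 = rotl(K, (7*0+19) mod 20) = rotl(K, 19) = 0xF7282
k_1 = rotl(K, (7*1+19) mod 20) = rotl(K, 6) = 0x9417B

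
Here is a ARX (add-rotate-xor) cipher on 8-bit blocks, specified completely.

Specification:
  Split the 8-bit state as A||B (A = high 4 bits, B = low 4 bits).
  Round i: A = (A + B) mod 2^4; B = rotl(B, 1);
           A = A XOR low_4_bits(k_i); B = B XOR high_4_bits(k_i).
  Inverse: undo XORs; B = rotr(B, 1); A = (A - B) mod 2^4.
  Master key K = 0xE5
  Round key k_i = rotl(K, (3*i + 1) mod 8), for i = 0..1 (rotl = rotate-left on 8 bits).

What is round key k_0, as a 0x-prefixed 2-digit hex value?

0xCB

K = 0xE5
k_0 = rotl(K, (3*0+1) mod 8) = rotl(K, 1) = 0xCB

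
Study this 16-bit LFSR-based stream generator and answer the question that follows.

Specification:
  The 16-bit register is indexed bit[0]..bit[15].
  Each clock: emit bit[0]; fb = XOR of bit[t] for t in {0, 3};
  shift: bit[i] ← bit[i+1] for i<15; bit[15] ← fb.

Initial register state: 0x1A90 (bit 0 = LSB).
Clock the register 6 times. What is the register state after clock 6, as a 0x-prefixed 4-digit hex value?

reg_0 = 0x1A90
clock 1: out=0, reg = 0x0D48
clock 2: out=0, reg = 0x86A4
clock 3: out=0, reg = 0x4352
clock 4: out=0, reg = 0x21A9
clock 5: out=1, reg = 0x10D4
clock 6: out=0, reg = 0x086A

0x086A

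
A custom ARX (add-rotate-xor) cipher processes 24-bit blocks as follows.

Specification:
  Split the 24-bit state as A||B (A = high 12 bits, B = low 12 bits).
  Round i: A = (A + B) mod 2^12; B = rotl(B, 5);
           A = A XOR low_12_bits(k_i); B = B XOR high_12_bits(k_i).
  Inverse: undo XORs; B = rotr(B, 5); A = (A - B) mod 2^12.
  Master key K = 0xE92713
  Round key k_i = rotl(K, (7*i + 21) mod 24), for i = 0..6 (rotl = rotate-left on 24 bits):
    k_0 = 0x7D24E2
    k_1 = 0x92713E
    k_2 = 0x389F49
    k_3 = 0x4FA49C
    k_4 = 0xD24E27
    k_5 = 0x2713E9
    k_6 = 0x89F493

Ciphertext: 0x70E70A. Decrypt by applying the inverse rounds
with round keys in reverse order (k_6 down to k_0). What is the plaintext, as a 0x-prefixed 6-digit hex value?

s_0 = ciphertext = 0x70E70A
s_1 = InvRound(s_0, k_6) = 0x8A1AFC
s_2 = InvRound(s_1, k_5) = 0x4846C4
s_3 = InvRound(s_2, k_4) = 0xA4405F
s_4 = InvRound(s_3, k_3) = 0xC332A5
s_5 = InvRound(s_4, k_2) = 0xD71609
s_6 = InvRound(s_5, k_1) = 0x4D6779
s_7 = InvRound(s_6, k_0) = 0xAAF585

0xAAF585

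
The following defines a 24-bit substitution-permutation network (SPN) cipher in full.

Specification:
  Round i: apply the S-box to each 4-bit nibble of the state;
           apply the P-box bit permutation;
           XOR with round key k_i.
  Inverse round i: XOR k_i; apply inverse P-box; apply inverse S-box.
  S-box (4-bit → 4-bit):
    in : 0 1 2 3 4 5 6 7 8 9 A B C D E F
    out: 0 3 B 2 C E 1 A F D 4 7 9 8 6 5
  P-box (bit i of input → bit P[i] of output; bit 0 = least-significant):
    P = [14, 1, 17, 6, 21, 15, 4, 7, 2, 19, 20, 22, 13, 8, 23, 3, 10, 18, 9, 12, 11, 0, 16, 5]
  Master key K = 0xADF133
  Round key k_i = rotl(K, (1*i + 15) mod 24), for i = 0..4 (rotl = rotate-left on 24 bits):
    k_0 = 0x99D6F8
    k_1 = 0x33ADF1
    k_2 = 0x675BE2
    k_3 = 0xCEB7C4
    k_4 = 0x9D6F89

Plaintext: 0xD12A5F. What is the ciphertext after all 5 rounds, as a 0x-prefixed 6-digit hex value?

s_0 = plaintext = 0xD12A5F
s_1 = Round(s_0, k_0) = 0x8F3340
s_2 = Round(s_1, k_1) = 0x3AA240
s_3 = Round(s_2, k_2) = 0xAF5977
s_4 = Round(s_3, k_3) = 0x1F300A
s_5 = Round(s_4, k_4) = 0x9F6088

0x9F6088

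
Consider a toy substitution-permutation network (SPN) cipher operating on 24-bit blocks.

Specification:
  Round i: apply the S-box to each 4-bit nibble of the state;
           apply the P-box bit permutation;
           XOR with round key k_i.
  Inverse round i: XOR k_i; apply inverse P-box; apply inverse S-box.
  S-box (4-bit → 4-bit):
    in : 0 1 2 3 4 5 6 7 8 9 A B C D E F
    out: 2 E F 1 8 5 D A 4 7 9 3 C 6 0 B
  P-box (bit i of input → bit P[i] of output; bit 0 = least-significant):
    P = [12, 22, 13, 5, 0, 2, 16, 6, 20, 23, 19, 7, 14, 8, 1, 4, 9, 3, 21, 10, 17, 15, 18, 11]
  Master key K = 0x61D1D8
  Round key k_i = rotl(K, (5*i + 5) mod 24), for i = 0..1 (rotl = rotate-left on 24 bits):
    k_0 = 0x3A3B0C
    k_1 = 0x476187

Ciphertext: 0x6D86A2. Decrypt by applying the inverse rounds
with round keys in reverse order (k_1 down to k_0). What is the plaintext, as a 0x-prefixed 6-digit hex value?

0xD371E4

s_0 = ciphertext = 0x6D86A2
s_1 = InvRound(s_0, k_1) = 0xB6B8BC
s_2 = InvRound(s_1, k_0) = 0xD371E4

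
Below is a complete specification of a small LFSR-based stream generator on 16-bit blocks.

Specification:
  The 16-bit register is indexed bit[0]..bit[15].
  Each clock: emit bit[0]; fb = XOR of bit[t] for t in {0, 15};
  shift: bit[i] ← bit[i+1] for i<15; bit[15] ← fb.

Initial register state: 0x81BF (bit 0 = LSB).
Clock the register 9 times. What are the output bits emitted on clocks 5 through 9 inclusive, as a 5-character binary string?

11011

reg_0 = 0x81BF
clock 1: out=1, reg = 0x40DF
clock 2: out=1, reg = 0xA06F
clock 3: out=1, reg = 0x5037
clock 4: out=1, reg = 0xA81B
clock 5: out=1, reg = 0x540D
clock 6: out=1, reg = 0xAA06
clock 7: out=0, reg = 0xD503
clock 8: out=1, reg = 0x6A81
clock 9: out=1, reg = 0xB540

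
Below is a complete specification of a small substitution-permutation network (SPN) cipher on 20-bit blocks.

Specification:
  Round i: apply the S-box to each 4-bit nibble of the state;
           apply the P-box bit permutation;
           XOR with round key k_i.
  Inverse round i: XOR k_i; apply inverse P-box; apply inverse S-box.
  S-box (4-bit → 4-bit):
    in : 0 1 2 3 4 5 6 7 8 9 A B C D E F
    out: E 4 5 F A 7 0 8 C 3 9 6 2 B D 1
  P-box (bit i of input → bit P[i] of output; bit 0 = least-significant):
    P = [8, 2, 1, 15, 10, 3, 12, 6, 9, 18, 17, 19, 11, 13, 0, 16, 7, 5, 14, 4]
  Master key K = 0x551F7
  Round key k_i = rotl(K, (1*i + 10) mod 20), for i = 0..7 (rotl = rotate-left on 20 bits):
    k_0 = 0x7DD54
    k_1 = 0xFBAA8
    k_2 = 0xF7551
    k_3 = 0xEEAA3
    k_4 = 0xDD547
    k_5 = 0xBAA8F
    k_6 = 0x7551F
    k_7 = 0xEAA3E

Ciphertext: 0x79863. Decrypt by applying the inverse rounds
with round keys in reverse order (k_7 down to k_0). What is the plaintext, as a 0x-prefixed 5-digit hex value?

0x93087

s_0 = ciphertext = 0x79863
s_1 = InvRound(s_0, k_7) = 0x70A0C
s_2 = InvRound(s_1, k_6) = 0x82F22
s_3 = InvRound(s_2, k_5) = 0x9819D
s_4 = InvRound(s_3, k_4) = 0xE6C31
s_5 = InvRound(s_4, k_3) = 0xA6FF8
s_6 = InvRound(s_5, k_2) = 0x9E9B6
s_7 = InvRound(s_6, k_1) = 0x865B5
s_8 = InvRound(s_7, k_0) = 0x93087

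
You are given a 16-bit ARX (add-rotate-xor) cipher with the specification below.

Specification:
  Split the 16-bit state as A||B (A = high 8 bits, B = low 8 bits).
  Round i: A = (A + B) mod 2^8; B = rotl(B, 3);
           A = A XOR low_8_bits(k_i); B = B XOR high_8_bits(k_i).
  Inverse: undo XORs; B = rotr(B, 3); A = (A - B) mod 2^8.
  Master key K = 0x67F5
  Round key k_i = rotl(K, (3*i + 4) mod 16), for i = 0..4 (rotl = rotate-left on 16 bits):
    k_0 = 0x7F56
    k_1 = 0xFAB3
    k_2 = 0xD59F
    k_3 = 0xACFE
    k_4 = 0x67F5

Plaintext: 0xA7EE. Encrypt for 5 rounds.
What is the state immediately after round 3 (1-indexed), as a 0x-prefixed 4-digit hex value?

s_0 = plaintext = 0xA7EE
s_1 = Round(s_0, k_0) = 0xC308
s_2 = Round(s_1, k_1) = 0x78BA
s_3 = Round(s_2, k_2) = 0xAD00
s_4 = Round(s_3, k_3) = 0x53AC
s_5 = Round(s_4, k_4) = 0x0A02

0xAD00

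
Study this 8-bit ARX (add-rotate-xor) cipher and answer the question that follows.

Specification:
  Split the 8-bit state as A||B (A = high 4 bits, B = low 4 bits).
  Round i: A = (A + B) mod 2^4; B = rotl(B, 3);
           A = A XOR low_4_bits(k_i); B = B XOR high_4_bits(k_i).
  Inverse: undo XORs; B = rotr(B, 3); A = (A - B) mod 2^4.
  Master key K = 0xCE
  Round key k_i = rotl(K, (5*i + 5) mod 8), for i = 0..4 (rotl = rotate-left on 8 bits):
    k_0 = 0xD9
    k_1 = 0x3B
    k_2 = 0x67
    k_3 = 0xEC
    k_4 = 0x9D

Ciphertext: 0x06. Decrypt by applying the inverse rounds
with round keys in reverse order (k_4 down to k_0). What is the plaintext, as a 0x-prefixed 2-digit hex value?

0xF5

s_0 = ciphertext = 0x06
s_1 = InvRound(s_0, k_4) = 0xEF
s_2 = InvRound(s_1, k_3) = 0x02
s_3 = InvRound(s_2, k_2) = 0xF8
s_4 = InvRound(s_3, k_1) = 0xD7
s_5 = InvRound(s_4, k_0) = 0xF5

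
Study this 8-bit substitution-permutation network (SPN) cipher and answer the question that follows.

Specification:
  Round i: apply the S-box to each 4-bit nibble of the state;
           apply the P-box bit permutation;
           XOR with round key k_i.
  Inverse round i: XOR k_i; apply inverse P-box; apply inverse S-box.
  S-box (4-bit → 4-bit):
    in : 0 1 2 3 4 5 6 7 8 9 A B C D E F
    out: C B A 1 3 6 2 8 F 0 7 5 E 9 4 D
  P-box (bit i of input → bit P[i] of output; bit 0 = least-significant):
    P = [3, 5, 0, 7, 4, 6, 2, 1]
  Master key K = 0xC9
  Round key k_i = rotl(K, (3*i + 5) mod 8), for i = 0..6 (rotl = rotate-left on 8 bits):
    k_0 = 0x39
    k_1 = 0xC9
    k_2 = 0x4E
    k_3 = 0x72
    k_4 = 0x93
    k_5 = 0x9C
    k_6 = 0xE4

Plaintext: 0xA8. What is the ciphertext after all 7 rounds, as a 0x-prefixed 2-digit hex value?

s_0 = plaintext = 0xA8
s_1 = Round(s_0, k_0) = 0xC4
s_2 = Round(s_1, k_1) = 0xA7
s_3 = Round(s_2, k_2) = 0x9A
s_4 = Round(s_3, k_3) = 0x5B
s_5 = Round(s_4, k_4) = 0xDE
s_6 = Round(s_5, k_5) = 0x8F
s_7 = Round(s_6, k_6) = 0x3B

0x3B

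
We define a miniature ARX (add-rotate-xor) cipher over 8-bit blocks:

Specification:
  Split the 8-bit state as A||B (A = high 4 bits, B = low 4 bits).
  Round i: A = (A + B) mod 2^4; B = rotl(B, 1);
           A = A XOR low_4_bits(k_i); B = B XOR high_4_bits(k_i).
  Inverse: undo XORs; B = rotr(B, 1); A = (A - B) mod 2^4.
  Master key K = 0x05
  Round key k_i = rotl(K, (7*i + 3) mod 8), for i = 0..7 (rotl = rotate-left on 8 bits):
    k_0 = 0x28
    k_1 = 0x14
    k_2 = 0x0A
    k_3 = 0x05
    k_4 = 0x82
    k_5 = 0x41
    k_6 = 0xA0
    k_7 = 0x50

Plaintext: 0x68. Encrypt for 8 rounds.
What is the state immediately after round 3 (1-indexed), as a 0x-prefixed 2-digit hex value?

0xEE

s_0 = plaintext = 0x68
s_1 = Round(s_0, k_0) = 0x63
s_2 = Round(s_1, k_1) = 0xD7
s_3 = Round(s_2, k_2) = 0xEE
s_4 = Round(s_3, k_3) = 0x9D
s_5 = Round(s_4, k_4) = 0x43
s_6 = Round(s_5, k_5) = 0x62
s_7 = Round(s_6, k_6) = 0x8E
s_8 = Round(s_7, k_7) = 0x68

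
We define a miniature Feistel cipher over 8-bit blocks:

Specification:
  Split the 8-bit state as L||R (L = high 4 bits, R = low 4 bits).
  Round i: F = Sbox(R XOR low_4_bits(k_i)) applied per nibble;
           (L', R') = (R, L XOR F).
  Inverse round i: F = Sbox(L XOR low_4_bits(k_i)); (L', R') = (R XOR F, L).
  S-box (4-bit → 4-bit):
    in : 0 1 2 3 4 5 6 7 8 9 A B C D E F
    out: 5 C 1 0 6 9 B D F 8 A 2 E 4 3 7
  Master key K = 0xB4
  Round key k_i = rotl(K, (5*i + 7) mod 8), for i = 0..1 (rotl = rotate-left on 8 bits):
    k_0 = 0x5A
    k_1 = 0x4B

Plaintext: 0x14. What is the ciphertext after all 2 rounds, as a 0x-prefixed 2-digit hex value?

s_0 = plaintext = 0x14
s_1 = Round(s_0, k_0) = 0x42
s_2 = Round(s_1, k_1) = 0x2C

0x2C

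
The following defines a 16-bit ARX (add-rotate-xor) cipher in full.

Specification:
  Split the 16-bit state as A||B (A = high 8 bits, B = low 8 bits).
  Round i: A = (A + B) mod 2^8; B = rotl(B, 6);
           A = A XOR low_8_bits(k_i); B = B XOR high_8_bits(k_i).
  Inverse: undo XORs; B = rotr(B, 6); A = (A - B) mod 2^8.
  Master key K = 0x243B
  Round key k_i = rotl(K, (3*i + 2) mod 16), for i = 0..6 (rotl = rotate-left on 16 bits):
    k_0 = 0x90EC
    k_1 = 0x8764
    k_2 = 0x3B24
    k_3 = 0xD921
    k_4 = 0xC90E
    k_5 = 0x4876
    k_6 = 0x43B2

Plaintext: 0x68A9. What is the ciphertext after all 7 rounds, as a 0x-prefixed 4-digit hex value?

0x40DF

s_0 = plaintext = 0x68A9
s_1 = Round(s_0, k_0) = 0xFDFA
s_2 = Round(s_1, k_1) = 0x9339
s_3 = Round(s_2, k_2) = 0xE875
s_4 = Round(s_3, k_3) = 0x7C84
s_5 = Round(s_4, k_4) = 0x0EE8
s_6 = Round(s_5, k_5) = 0x8072
s_7 = Round(s_6, k_6) = 0x40DF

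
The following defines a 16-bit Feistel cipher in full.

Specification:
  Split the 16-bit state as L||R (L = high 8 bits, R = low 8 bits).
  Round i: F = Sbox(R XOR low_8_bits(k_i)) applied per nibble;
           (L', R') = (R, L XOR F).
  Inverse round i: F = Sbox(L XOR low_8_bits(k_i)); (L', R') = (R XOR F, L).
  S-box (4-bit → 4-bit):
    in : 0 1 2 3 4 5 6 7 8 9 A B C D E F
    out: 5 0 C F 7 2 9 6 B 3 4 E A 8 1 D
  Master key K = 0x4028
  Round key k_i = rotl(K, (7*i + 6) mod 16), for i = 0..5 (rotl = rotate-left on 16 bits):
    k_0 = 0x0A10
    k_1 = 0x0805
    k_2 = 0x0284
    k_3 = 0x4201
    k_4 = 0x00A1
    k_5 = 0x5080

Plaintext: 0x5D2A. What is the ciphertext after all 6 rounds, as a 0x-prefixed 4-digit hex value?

s_0 = plaintext = 0x5D2A
s_1 = Round(s_0, k_0) = 0x2AA9
s_2 = Round(s_1, k_1) = 0xA960
s_3 = Round(s_2, k_2) = 0x60BE
s_4 = Round(s_3, k_3) = 0xBE8D
s_5 = Round(s_4, k_4) = 0x8D74
s_6 = Round(s_5, k_5) = 0x745A

0x745A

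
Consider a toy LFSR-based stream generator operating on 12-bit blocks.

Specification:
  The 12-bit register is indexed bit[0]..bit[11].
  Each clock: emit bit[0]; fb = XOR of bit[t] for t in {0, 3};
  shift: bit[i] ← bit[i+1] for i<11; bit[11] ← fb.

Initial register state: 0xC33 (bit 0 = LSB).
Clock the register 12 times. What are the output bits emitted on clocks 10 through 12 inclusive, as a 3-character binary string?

011

reg_0 = 0xC33
clock 1: out=1, reg = 0xE19
clock 2: out=1, reg = 0x70C
clock 3: out=0, reg = 0xB86
clock 4: out=0, reg = 0x5C3
clock 5: out=1, reg = 0xAE1
clock 6: out=1, reg = 0xD70
clock 7: out=0, reg = 0x6B8
clock 8: out=0, reg = 0xB5C
clock 9: out=0, reg = 0xDAE
clock 10: out=0, reg = 0xED7
clock 11: out=1, reg = 0xF6B
clock 12: out=1, reg = 0x7B5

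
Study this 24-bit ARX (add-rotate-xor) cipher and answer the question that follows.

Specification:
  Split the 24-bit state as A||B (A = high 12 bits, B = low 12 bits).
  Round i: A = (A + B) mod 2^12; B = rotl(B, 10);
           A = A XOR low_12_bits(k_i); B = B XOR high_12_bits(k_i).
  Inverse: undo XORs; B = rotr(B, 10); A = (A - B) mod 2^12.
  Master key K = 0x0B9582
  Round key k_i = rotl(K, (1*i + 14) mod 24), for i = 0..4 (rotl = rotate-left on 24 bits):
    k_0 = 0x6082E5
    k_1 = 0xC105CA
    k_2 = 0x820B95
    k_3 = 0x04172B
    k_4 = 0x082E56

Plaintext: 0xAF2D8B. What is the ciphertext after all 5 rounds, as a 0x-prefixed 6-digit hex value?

0x469689

s_0 = plaintext = 0xAF2D8B
s_1 = Round(s_0, k_0) = 0xA9896A
s_2 = Round(s_1, k_1) = 0x1C864A
s_3 = Round(s_2, k_2) = 0x3871B2
s_4 = Round(s_3, k_3) = 0x21282D
s_5 = Round(s_4, k_4) = 0x469689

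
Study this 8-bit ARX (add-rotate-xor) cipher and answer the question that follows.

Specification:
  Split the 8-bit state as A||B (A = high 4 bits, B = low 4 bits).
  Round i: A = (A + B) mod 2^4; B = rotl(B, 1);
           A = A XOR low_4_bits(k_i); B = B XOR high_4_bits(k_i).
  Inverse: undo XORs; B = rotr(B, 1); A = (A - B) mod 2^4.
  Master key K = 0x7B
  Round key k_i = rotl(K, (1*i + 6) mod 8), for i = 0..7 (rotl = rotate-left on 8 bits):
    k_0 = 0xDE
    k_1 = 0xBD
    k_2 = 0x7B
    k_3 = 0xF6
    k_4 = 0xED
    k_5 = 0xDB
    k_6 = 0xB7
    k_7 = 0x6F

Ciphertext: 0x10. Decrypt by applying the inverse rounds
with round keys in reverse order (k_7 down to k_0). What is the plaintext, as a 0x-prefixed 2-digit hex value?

0xF0

s_0 = ciphertext = 0x10
s_1 = InvRound(s_0, k_7) = 0xB3
s_2 = InvRound(s_1, k_6) = 0x84
s_3 = InvRound(s_2, k_5) = 0x7C
s_4 = InvRound(s_3, k_4) = 0x91
s_5 = InvRound(s_4, k_3) = 0x87
s_6 = InvRound(s_5, k_2) = 0x30
s_7 = InvRound(s_6, k_1) = 0x1D
s_8 = InvRound(s_7, k_0) = 0xF0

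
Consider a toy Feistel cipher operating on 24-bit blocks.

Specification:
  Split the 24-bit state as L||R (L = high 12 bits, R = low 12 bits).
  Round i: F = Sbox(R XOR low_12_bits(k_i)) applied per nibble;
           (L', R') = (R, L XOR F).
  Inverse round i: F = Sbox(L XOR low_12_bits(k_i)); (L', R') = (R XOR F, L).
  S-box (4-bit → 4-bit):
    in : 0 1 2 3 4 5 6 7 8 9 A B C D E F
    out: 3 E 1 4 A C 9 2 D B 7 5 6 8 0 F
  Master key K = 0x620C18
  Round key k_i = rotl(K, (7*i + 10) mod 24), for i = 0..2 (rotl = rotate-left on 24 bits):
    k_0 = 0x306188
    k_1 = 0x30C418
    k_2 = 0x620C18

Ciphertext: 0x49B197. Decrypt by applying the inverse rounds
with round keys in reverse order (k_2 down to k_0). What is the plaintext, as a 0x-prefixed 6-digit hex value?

s_0 = ciphertext = 0x49B197
s_1 = InvRound(s_0, k_2) = 0xC4349B
s_2 = InvRound(s_1, k_1) = 0x95EC43
s_3 = InvRound(s_2, k_0) = 0x1CA95E

0x1CA95E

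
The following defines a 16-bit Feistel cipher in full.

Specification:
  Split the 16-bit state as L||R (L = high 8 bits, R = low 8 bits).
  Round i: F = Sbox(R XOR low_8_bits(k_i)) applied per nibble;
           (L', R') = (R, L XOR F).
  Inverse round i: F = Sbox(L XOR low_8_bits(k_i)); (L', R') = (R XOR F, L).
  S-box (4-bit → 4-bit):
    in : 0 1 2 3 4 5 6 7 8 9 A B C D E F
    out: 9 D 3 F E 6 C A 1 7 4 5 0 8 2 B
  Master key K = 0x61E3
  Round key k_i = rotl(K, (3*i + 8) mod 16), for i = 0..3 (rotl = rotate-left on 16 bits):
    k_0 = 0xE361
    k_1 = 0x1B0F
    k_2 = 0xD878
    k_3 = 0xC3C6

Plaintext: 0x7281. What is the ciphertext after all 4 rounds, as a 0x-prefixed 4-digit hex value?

0x21C5

s_0 = plaintext = 0x7281
s_1 = Round(s_0, k_0) = 0x815B
s_2 = Round(s_1, k_1) = 0x5BEF
s_3 = Round(s_2, k_2) = 0xEF21
s_4 = Round(s_3, k_3) = 0x21C5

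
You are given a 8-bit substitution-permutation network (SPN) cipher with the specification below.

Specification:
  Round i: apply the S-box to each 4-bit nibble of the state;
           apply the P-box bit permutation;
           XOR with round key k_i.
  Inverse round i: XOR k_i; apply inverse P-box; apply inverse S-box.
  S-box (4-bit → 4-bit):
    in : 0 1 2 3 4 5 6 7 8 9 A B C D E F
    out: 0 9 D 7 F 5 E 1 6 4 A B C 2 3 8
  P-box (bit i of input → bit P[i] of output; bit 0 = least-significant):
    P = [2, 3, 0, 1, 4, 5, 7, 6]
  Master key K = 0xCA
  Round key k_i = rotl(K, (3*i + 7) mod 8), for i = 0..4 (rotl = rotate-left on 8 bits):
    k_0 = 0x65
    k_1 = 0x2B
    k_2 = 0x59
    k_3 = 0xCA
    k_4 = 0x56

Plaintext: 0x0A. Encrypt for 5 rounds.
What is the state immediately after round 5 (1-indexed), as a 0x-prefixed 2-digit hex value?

s_0 = plaintext = 0x0A
s_1 = Round(s_0, k_0) = 0x6F
s_2 = Round(s_1, k_1) = 0xC9
s_3 = Round(s_2, k_2) = 0x98
s_4 = Round(s_3, k_3) = 0x43
s_5 = Round(s_4, k_4) = 0xAB

0xAB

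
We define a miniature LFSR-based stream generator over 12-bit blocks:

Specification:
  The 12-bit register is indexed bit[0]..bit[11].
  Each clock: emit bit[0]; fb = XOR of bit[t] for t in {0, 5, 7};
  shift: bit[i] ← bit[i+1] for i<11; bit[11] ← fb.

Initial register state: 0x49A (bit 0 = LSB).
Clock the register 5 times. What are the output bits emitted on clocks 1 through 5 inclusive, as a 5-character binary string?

01011

reg_0 = 0x49A
clock 1: out=0, reg = 0xA4D
clock 2: out=1, reg = 0xD26
clock 3: out=0, reg = 0xE93
clock 4: out=1, reg = 0x749
clock 5: out=1, reg = 0xBA4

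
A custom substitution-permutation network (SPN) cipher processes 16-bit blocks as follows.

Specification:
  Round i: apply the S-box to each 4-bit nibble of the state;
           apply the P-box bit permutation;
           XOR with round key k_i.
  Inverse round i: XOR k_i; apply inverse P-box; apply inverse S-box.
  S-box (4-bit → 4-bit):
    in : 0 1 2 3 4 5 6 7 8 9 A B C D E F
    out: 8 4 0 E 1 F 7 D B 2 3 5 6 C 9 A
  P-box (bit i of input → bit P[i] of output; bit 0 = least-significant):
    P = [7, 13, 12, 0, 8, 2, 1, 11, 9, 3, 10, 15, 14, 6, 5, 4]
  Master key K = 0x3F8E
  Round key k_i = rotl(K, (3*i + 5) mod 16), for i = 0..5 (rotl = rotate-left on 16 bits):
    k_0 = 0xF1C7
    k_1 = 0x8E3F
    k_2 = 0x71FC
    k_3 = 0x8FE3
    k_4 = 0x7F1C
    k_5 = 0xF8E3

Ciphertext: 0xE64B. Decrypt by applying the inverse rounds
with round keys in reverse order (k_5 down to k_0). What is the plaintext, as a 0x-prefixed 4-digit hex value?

s_0 = ciphertext = 0xE64B
s_1 = InvRound(s_0, k_5) = 0x160B
s_2 = InvRound(s_1, k_4) = 0xE25F
s_3 = InvRound(s_2, k_3) = 0x7C8A
s_4 = InvRound(s_3, k_2) = 0x3152
s_5 = InvRound(s_4, k_1) = 0xC583
s_6 = InvRound(s_5, k_0) = 0x919C

0x919C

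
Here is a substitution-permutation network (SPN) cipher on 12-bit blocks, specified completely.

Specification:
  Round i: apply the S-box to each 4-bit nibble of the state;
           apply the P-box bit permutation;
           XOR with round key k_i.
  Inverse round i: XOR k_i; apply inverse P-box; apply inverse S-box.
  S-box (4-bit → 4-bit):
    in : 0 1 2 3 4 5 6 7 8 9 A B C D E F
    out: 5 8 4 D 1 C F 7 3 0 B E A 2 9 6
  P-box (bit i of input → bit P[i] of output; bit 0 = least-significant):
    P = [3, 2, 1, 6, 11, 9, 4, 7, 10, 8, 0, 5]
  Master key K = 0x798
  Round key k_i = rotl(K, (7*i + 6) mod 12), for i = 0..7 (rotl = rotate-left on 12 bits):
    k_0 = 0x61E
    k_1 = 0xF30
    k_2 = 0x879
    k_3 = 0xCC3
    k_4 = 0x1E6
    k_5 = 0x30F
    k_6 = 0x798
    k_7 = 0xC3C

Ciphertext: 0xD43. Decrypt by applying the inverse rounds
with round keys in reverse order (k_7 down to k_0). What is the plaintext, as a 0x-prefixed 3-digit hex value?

s_0 = ciphertext = 0xD43
s_1 = InvRound(s_0, k_7) = 0xB26
s_2 = InvRound(s_1, k_6) = 0xE37
s_3 = InvRound(s_2, k_5) = 0xA04
s_4 = InvRound(s_3, k_4) = 0xCA5
s_5 = InvRound(s_4, k_3) = 0x19B
s_6 = InvRound(s_5, k_2) = 0xCE5
s_7 = InvRound(s_6, k_1) = 0xFBC
s_8 = InvRound(s_7, k_0) = 0xCE2

0xCE2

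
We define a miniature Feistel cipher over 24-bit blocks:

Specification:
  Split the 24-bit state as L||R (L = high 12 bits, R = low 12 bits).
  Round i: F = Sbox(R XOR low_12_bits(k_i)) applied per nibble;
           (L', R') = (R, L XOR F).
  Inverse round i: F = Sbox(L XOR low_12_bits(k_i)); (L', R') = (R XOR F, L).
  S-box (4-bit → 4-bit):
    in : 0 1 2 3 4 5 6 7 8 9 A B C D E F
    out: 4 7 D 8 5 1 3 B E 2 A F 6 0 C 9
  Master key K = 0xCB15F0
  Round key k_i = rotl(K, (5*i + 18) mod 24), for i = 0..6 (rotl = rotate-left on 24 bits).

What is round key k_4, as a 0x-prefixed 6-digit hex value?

0x7C32C5

K = 0xCB15F0
k_0 = rotl(K, (5*0+18) mod 24) = rotl(K, 18) = 0xC32C57
k_1 = rotl(K, (5*1+18) mod 24) = rotl(K, 23) = 0x658AF8
k_2 = rotl(K, (5*2+18) mod 24) = rotl(K, 4) = 0xB15F0C
k_3 = rotl(K, (5*3+18) mod 24) = rotl(K, 9) = 0x2BE196
k_4 = rotl(K, (5*4+18) mod 24) = rotl(K, 14) = 0x7C32C5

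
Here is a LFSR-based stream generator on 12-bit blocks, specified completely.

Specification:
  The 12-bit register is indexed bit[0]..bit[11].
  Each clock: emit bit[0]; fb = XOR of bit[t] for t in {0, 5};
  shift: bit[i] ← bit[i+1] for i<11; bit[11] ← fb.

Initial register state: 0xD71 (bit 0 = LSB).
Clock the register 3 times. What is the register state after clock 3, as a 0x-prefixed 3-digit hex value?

reg_0 = 0xD71
clock 1: out=1, reg = 0x6B8
clock 2: out=0, reg = 0xB5C
clock 3: out=0, reg = 0x5AE

0x5AE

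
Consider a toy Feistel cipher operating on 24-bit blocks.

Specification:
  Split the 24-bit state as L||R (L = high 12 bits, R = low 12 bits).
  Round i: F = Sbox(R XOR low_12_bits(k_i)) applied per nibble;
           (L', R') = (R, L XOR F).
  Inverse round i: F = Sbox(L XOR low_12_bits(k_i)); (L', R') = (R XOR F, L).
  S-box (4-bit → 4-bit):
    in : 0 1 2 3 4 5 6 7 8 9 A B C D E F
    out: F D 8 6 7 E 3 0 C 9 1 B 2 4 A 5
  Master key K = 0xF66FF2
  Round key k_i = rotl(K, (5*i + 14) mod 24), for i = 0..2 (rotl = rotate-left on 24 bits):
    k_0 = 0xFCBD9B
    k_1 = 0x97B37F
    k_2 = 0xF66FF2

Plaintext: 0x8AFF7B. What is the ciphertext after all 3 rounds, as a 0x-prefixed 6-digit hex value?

s_0 = plaintext = 0x8AFF7B
s_1 = Round(s_0, k_0) = 0xF7B000
s_2 = Round(s_1, k_1) = 0x00097E
s_3 = Round(s_2, k_2) = 0x97E3C2

0x97E3C2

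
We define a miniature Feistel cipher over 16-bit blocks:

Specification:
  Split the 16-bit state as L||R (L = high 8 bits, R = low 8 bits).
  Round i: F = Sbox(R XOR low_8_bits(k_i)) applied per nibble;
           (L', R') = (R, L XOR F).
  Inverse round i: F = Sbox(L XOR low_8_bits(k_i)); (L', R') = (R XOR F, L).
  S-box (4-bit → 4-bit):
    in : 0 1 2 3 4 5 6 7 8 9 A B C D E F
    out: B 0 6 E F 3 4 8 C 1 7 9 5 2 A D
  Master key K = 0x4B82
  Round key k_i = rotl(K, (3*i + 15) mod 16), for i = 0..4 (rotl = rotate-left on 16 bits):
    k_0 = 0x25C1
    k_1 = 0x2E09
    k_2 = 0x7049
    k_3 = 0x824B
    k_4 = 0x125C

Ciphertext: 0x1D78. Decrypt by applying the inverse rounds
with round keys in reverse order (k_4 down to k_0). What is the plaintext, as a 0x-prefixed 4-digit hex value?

0x7BA7

s_0 = ciphertext = 0x1D78
s_1 = InvRound(s_0, k_4) = 0x881D
s_2 = InvRound(s_1, k_3) = 0x4388
s_3 = InvRound(s_2, k_2) = 0x3F43
s_4 = InvRound(s_3, k_1) = 0xA73F
s_5 = InvRound(s_4, k_0) = 0x7BA7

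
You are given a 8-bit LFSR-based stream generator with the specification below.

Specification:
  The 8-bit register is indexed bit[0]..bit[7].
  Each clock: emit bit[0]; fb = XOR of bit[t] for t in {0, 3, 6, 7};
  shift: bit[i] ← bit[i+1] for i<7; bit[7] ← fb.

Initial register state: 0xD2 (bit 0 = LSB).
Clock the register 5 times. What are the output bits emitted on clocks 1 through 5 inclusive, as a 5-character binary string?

01001

reg_0 = 0xD2
clock 1: out=0, reg = 0x69
clock 2: out=1, reg = 0xB4
clock 3: out=0, reg = 0xDA
clock 4: out=0, reg = 0xED
clock 5: out=1, reg = 0x76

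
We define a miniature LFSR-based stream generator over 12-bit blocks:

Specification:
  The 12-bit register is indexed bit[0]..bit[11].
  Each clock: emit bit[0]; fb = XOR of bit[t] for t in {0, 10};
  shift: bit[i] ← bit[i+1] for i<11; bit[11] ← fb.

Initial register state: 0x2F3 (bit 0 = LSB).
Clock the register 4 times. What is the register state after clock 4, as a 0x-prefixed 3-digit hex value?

0xF2F

reg_0 = 0x2F3
clock 1: out=1, reg = 0x979
clock 2: out=1, reg = 0xCBC
clock 3: out=0, reg = 0xE5E
clock 4: out=0, reg = 0xF2F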